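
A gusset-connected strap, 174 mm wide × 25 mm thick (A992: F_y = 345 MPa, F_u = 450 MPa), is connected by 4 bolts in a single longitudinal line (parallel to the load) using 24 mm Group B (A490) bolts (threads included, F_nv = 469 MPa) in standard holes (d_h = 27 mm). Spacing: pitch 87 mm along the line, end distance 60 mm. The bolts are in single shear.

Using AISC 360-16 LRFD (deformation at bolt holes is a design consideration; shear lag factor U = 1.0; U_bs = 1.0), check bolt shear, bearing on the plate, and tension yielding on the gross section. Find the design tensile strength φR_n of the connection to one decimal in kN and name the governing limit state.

Bolt shear: A_b = π(24)²/4 = 452.39 mm². φR_n = 0.75 × 469 × 452.39 × 4 × 1 = 636.5 kN.
Bearing (25 mm plate, F_u = 450 MPa): end bolts L_c = 60 − 27/2 = 46.5, R_n = min(1.2×46.5×25×450, 2.4×24×25×450) = 627.75 kN/bolt; interior L_c = 87 − 27 = 60, R_n = 648 kN/bolt. φR_n = 0.75 × (1×627.75 + 3×648) = 1928.8 kN.
Tension yield (gross): A_g = 174×25 = 4350 mm². φR_n = 0.90 × 345 × 4350 = 1350.7 kN.
Governing: min(636.5, 1928.8, 1350.7) = 636.5 kN → bolt shear.

636.5 kN (bolt shear governs)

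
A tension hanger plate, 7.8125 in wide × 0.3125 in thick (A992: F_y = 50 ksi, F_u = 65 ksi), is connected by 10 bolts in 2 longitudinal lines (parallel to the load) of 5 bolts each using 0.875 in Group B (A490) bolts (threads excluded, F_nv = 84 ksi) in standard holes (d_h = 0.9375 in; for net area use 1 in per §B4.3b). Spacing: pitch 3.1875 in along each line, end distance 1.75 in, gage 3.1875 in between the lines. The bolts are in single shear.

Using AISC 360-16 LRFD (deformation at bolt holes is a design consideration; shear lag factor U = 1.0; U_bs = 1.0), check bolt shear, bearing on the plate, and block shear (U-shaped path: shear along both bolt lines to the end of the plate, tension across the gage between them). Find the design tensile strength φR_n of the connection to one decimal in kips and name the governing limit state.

Bolt shear: A_b = π(0.875)²/4 = 0.60132 in². φR_n = 0.75 × 84 × 0.60132 × 10 × 1 = 378.8 kips.
Bearing (0.3125 in plate, F_u = 65 ksi): end bolts L_c = 1.75 − 0.9375/2 = 1.28125, R_n = min(1.2×1.28125×0.3125×65, 2.4×0.875×0.3125×65) = 31.23 kips/bolt; interior L_c = 3.1875 − 0.9375 = 2.25, R_n = 42.656 kips/bolt. φR_n = 0.75 × (2×31.23 + 8×42.656) = 302.8 kips.
Block shear: shear path 2×[1.75+4×3.1875] = 2×14.5 in, A_gv = 9.0625, A_nv = 2×(14.5 − 4.5×1)×0.3125 = 6.25 in²; tension across gage: (3.1875 − 1×1)×0.3125 = 0.68359 in². R_n = min(0.6×65×6.25, 0.6×50×9.0625) + 1.0×65×0.68359 = min(243.75, 271.88) + 44.433 = 288.18 kips. φR_n = 0.75 × 288.18 = 216.1 kips.
Governing: min(378.8, 302.8, 216.1) = 216.1 kips → block shear.

216.1 kips (block shear governs)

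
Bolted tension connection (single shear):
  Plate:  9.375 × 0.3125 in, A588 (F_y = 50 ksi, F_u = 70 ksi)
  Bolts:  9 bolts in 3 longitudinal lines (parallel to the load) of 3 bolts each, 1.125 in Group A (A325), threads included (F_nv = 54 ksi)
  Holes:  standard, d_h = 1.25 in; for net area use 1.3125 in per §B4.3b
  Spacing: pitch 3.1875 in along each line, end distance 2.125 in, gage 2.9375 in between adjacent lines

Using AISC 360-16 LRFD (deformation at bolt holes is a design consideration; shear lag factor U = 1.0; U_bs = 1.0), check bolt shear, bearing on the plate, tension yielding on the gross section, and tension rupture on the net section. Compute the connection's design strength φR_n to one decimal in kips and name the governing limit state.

89.2 kips (net-section rupture governs)

Bolt shear: A_b = π(1.125)²/4 = 0.99402 in². φR_n = 0.75 × 54 × 0.99402 × 9 × 1 = 362.3 kips.
Bearing (0.3125 in plate, F_u = 70 ksi): end bolts L_c = 2.125 − 1.25/2 = 1.5, R_n = min(1.2×1.5×0.3125×70, 2.4×1.125×0.3125×70) = 39.375 kips/bolt; interior L_c = 3.1875 − 1.25 = 1.9375, R_n = 50.859 kips/bolt. φR_n = 0.75 × (3×39.375 + 6×50.859) = 317.5 kips.
Tension yield (gross): A_g = 9.375×0.3125 = 2.9297 in². φR_n = 0.90 × 50 × 2.9297 = 131.8 kips.
Tension rupture (net): A_n = (9.375 − 3×1.3125)×0.3125 = 1.6992 in² (U = 1.0, A_e = A_n). φR_n = 0.75 × 70 × 1.6992 = 89.2 kips.
Governing: min(362.3, 317.5, 131.8, 89.2) = 89.2 kips → net-section rupture.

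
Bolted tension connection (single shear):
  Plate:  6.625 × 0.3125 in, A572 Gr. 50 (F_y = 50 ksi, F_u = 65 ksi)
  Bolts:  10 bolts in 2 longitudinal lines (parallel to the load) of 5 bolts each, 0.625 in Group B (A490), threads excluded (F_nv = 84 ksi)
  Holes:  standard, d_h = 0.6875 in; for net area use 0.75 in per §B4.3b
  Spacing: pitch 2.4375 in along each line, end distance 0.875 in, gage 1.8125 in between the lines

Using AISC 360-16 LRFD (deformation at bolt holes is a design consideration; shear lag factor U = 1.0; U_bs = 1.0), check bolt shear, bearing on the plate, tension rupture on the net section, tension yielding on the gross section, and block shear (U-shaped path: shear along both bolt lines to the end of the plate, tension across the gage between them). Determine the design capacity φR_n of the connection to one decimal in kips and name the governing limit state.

78.1 kips (net-section rupture governs)

Bolt shear: A_b = π(0.625)²/4 = 0.3068 in². φR_n = 0.75 × 84 × 0.3068 × 10 × 1 = 193.3 kips.
Bearing (0.3125 in plate, F_u = 65 ksi): end bolts L_c = 0.875 − 0.6875/2 = 0.53125, R_n = min(1.2×0.53125×0.3125×65, 2.4×0.625×0.3125×65) = 12.949 kips/bolt; interior L_c = 2.4375 − 0.6875 = 1.75, R_n = 30.469 kips/bolt. φR_n = 0.75 × (2×12.949 + 8×30.469) = 202.2 kips.
Tension rupture (net): A_n = (6.625 − 2×0.75)×0.3125 = 1.6016 in² (U = 1.0, A_e = A_n). φR_n = 0.75 × 65 × 1.6016 = 78.1 kips.
Tension yield (gross): A_g = 6.625×0.3125 = 2.0703 in². φR_n = 0.90 × 50 × 2.0703 = 93.2 kips.
Block shear: shear path 2×[0.875+4×2.4375] = 2×10.625 in, A_gv = 6.6406, A_nv = 2×(10.625 − 4.5×0.75)×0.3125 = 4.5313 in²; tension across gage: (1.8125 − 1×0.75)×0.3125 = 0.33203 in². R_n = min(0.6×65×4.5313, 0.6×50×6.6406) + 1.0×65×0.33203 = min(176.72, 199.22) + 21.582 = 198.3 kips. φR_n = 0.75 × 198.3 = 148.7 kips.
Governing: min(193.3, 202.2, 78.1, 93.2, 148.7) = 78.1 kips → net-section rupture.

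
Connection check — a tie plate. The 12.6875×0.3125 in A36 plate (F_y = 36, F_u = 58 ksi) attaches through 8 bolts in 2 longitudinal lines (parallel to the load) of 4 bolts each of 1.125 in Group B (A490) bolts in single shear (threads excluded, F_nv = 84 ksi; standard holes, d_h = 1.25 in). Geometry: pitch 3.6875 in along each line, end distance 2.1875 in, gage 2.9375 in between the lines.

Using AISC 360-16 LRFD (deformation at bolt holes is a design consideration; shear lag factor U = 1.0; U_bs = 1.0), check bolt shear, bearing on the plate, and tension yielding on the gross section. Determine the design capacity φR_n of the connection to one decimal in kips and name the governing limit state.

Bolt shear: A_b = π(1.125)²/4 = 0.99402 in². φR_n = 0.75 × 84 × 0.99402 × 8 × 1 = 501.0 kips.
Bearing (0.3125 in plate, F_u = 58 ksi): end bolts L_c = 2.1875 − 1.25/2 = 1.5625, R_n = min(1.2×1.5625×0.3125×58, 2.4×1.125×0.3125×58) = 33.984 kips/bolt; interior L_c = 3.6875 − 1.25 = 2.4375, R_n = 48.938 kips/bolt. φR_n = 0.75 × (2×33.984 + 6×48.938) = 271.2 kips.
Tension yield (gross): A_g = 12.6875×0.3125 = 3.9648 in². φR_n = 0.90 × 36 × 3.9648 = 128.5 kips.
Governing: min(501.0, 271.2, 128.5) = 128.5 kips → gross-section yield.

128.5 kips (gross-section yield governs)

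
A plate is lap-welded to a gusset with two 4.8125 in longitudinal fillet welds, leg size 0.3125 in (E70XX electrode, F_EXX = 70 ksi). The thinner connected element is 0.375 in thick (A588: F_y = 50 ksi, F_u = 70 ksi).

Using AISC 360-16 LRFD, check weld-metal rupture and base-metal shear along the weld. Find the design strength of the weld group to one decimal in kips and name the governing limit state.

Weld metal: throat = 0.707×0.3125 = 0.22094 in, L = 2×4.8125 = 9.625 in. φR_n = 0.75 × 0.6 × 70 × 0.22094 × 9.625 = 67.0 kips.
Base metal shear (0.375 in plate): yield φR_n = 1.0×0.6×50×0.375×9.625 = 108.3 kips; rupture φR_n = 0.75×0.6×70×0.375×9.625 = 113.7 kips; take 108.3 kips (yield).
Governing: min(67.0, 108.3) = 67.0 kips → weld metal.

67.0 kips (weld metal governs)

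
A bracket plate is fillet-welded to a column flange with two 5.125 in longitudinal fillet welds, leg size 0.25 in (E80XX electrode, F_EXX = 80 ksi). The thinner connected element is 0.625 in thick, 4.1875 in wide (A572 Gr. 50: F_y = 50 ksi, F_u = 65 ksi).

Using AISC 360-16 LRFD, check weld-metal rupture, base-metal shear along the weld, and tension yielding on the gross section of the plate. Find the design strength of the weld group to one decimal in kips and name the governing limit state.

Weld metal: throat = 0.707×0.25 = 0.17675 in, L = 2×5.125 = 10.25 in. φR_n = 0.75 × 0.6 × 80 × 0.17675 × 10.25 = 65.2 kips.
Base metal shear (0.625 in plate): yield φR_n = 1.0×0.6×50×0.625×10.25 = 192.2 kips; rupture φR_n = 0.75×0.6×65×0.625×10.25 = 187.4 kips; take 187.4 kips (rupture).
Tension yield (gross): A_g = 4.1875×0.625 = 2.6172 in². φR_n = 0.90 × 50 × 2.6172 = 117.8 kips.
Governing: min(65.2, 187.4, 117.8) = 65.2 kips → weld metal.

65.2 kips (weld metal governs)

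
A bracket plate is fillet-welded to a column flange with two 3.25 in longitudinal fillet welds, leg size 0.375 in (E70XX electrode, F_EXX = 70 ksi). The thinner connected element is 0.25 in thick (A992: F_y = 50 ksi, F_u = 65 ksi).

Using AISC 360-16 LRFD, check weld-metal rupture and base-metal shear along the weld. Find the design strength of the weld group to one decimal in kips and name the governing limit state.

47.5 kips (base-metal shear governs)

Weld metal: throat = 0.707×0.375 = 0.26513 in, L = 2×3.25 = 6.5 in. φR_n = 0.75 × 0.6 × 70 × 0.26513 × 6.5 = 54.3 kips.
Base metal shear (0.25 in plate): yield φR_n = 1.0×0.6×50×0.25×6.5 = 48.8 kips; rupture φR_n = 0.75×0.6×65×0.25×6.5 = 47.5 kips; take 47.5 kips (rupture).
Governing: min(54.3, 47.5) = 47.5 kips → base-metal shear.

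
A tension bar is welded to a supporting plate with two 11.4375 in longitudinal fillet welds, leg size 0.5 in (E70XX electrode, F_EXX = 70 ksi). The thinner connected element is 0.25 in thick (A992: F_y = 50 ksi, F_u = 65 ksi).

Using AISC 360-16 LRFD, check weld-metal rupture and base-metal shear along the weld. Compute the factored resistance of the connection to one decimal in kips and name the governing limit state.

Weld metal: throat = 0.707×0.5 = 0.3535 in, L = 2×11.4375 = 22.875 in. φR_n = 0.75 × 0.6 × 70 × 0.3535 × 22.875 = 254.7 kips.
Base metal shear (0.25 in plate): yield φR_n = 1.0×0.6×50×0.25×22.875 = 171.6 kips; rupture φR_n = 0.75×0.6×65×0.25×22.875 = 167.3 kips; take 167.3 kips (rupture).
Governing: min(254.7, 167.3) = 167.3 kips → base-metal shear.

167.3 kips (base-metal shear governs)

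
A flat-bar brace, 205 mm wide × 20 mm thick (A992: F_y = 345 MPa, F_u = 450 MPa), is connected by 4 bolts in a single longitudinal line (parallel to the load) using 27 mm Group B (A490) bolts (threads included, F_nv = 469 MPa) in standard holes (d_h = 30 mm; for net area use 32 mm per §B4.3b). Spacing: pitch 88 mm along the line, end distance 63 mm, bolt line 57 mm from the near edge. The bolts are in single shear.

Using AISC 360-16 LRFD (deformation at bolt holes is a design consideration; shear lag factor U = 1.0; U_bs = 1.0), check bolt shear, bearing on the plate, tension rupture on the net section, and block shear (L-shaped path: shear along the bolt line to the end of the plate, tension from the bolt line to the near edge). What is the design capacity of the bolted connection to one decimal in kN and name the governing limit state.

Bolt shear: A_b = π(27)²/4 = 572.56 mm². φR_n = 0.75 × 469 × 572.56 × 4 × 1 = 805.6 kN.
Bearing (20 mm plate, F_u = 450 MPa): end bolts L_c = 63 − 30/2 = 48, R_n = min(1.2×48×20×450, 2.4×27×20×450) = 518.4 kN/bolt; interior L_c = 88 − 30 = 58, R_n = 583.2 kN/bolt. φR_n = 0.75 × (1×518.4 + 3×583.2) = 1701.0 kN.
Tension rupture (net): A_n = (205 − 1×32)×20 = 3460 mm² (U = 1.0, A_e = A_n). φR_n = 0.75 × 450 × 3460 = 1167.8 kN.
Block shear: shear path 1×[63+3×88] = 1×327 mm, A_gv = 6540, A_nv = 1×(327 − 3.5×32)×20 = 4300 mm²; tension to near edge: (57 − 0.5×32)×20 = 820 mm². R_n = min(0.6×450×4300, 0.6×345×6540) + 1.0×450×820 = min(1161, 1353.8) + 369 = 1530 kN. φR_n = 0.75 × 1530 = 1147.5 kN.
Governing: min(805.6, 1701.0, 1167.8, 1147.5) = 805.6 kN → bolt shear.

805.6 kN (bolt shear governs)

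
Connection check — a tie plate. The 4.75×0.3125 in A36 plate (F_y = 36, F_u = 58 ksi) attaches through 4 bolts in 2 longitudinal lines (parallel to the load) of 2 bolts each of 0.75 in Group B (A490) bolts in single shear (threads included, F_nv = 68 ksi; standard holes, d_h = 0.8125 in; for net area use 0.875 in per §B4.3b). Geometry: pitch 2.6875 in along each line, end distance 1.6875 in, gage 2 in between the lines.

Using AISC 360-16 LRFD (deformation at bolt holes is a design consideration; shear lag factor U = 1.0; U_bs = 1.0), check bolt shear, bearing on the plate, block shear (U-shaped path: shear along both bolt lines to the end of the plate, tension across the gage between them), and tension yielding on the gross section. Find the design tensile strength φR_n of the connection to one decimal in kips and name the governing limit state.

Bolt shear: A_b = π(0.75)²/4 = 0.44179 in². φR_n = 0.75 × 68 × 0.44179 × 4 × 1 = 90.1 kips.
Bearing (0.3125 in plate, F_u = 58 ksi): end bolts L_c = 1.6875 − 0.8125/2 = 1.28125, R_n = min(1.2×1.28125×0.3125×58, 2.4×0.75×0.3125×58) = 27.867 kips/bolt; interior L_c = 2.6875 − 0.8125 = 1.875, R_n = 32.625 kips/bolt. φR_n = 0.75 × (2×27.867 + 2×32.625) = 90.7 kips.
Block shear: shear path 2×[1.6875+1×2.6875] = 2×4.375 in, A_gv = 2.7344, A_nv = 2×(4.375 − 1.5×0.875)×0.3125 = 1.9141 in²; tension across gage: (2 − 1×0.875)×0.3125 = 0.35156 in². R_n = min(0.6×58×1.9141, 0.6×36×2.7344) + 1.0×58×0.35156 = min(66.611, 59.063) + 20.39 = 79.453 kips. φR_n = 0.75 × 79.453 = 59.6 kips.
Tension yield (gross): A_g = 4.75×0.3125 = 1.4844 in². φR_n = 0.90 × 36 × 1.4844 = 48.1 kips.
Governing: min(90.1, 90.7, 59.6, 48.1) = 48.1 kips → gross-section yield.

48.1 kips (gross-section yield governs)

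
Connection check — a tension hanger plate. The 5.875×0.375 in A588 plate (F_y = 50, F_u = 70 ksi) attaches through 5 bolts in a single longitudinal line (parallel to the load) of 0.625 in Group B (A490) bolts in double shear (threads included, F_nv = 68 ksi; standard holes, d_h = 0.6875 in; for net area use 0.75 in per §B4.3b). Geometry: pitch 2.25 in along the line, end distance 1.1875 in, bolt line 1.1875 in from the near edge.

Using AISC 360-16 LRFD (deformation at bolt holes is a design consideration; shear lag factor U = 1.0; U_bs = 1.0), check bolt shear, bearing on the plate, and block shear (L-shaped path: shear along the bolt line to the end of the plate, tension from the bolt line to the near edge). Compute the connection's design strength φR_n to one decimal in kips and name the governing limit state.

96.5 kips (block shear governs)

Bolt shear: A_b = π(0.625)²/4 = 0.3068 in². φR_n = 0.75 × 68 × 0.3068 × 5 × 2 = 156.5 kips.
Bearing (0.375 in plate, F_u = 70 ksi): end bolts L_c = 1.1875 − 0.6875/2 = 0.84375, R_n = min(1.2×0.84375×0.375×70, 2.4×0.625×0.375×70) = 26.578 kips/bolt; interior L_c = 2.25 − 0.6875 = 1.5625, R_n = 39.375 kips/bolt. φR_n = 0.75 × (1×26.578 + 4×39.375) = 138.1 kips.
Block shear: shear path 1×[1.1875+4×2.25] = 1×10.1875 in, A_gv = 3.8203, A_nv = 1×(10.1875 − 4.5×0.75)×0.375 = 2.5547 in²; tension to near edge: (1.1875 − 0.5×0.75)×0.375 = 0.30469 in². R_n = min(0.6×70×2.5547, 0.6×50×3.8203) + 1.0×70×0.30469 = min(107.3, 114.61) + 21.328 = 128.63 kips. φR_n = 0.75 × 128.63 = 96.5 kips.
Governing: min(156.5, 138.1, 96.5) = 96.5 kips → block shear.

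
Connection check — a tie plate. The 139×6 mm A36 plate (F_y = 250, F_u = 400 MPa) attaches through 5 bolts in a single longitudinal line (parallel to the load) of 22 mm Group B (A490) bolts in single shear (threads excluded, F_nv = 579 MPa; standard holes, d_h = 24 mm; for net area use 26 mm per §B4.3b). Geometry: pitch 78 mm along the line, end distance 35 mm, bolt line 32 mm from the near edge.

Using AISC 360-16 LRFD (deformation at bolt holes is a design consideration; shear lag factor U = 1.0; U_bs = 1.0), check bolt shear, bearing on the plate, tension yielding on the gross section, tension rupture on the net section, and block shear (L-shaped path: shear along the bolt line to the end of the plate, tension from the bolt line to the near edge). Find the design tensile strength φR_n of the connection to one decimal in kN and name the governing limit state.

187.7 kN (gross-section yield governs)

Bolt shear: A_b = π(22)²/4 = 380.13 mm². φR_n = 0.75 × 579 × 380.13 × 5 × 1 = 825.4 kN.
Bearing (6 mm plate, F_u = 400 MPa): end bolts L_c = 35 − 24/2 = 23, R_n = min(1.2×23×6×400, 2.4×22×6×400) = 66.24 kN/bolt; interior L_c = 78 − 24 = 54, R_n = 126.72 kN/bolt. φR_n = 0.75 × (1×66.24 + 4×126.72) = 429.8 kN.
Tension yield (gross): A_g = 139×6 = 834 mm². φR_n = 0.90 × 250 × 834 = 187.7 kN.
Tension rupture (net): A_n = (139 − 1×26)×6 = 678 mm² (U = 1.0, A_e = A_n). φR_n = 0.75 × 400 × 678 = 203.4 kN.
Block shear: shear path 1×[35+4×78] = 1×347 mm, A_gv = 2082, A_nv = 1×(347 − 4.5×26)×6 = 1380 mm²; tension to near edge: (32 − 0.5×26)×6 = 114 mm². R_n = min(0.6×400×1380, 0.6×250×2082) + 1.0×400×114 = min(331.2, 312.3) + 45.6 = 357.9 kN. φR_n = 0.75 × 357.9 = 268.4 kN.
Governing: min(825.4, 429.8, 187.7, 203.4, 268.4) = 187.7 kN → gross-section yield.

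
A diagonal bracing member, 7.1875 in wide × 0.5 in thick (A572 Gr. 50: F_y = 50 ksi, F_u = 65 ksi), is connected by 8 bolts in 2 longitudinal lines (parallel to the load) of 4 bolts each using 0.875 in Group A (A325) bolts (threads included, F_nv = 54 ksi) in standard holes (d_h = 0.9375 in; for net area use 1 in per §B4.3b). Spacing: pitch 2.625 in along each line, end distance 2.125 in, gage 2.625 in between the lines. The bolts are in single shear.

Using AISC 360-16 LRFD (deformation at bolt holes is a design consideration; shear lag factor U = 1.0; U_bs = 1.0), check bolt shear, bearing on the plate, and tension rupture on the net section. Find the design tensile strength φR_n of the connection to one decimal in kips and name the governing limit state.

126.4 kips (net-section rupture governs)

Bolt shear: A_b = π(0.875)²/4 = 0.60132 in². φR_n = 0.75 × 54 × 0.60132 × 8 × 1 = 194.8 kips.
Bearing (0.5 in plate, F_u = 65 ksi): end bolts L_c = 2.125 − 0.9375/2 = 1.65625, R_n = min(1.2×1.65625×0.5×65, 2.4×0.875×0.5×65) = 64.594 kips/bolt; interior L_c = 2.625 − 0.9375 = 1.6875, R_n = 65.813 kips/bolt. φR_n = 0.75 × (2×64.594 + 6×65.813) = 393.0 kips.
Tension rupture (net): A_n = (7.1875 − 2×1)×0.5 = 2.5938 in² (U = 1.0, A_e = A_n). φR_n = 0.75 × 65 × 2.5938 = 126.4 kips.
Governing: min(194.8, 393.0, 126.4) = 126.4 kips → net-section rupture.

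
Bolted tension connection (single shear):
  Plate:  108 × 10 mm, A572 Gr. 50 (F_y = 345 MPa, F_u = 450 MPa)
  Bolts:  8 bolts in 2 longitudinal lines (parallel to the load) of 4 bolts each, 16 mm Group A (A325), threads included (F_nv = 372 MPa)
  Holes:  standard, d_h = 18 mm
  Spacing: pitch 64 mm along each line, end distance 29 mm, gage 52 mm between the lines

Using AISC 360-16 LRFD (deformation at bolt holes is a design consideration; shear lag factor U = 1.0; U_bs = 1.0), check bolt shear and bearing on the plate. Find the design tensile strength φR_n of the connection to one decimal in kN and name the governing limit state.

448.8 kN (bolt shear governs)

Bolt shear: A_b = π(16)²/4 = 201.06 mm². φR_n = 0.75 × 372 × 201.06 × 8 × 1 = 448.8 kN.
Bearing (10 mm plate, F_u = 450 MPa): end bolts L_c = 29 − 18/2 = 20, R_n = min(1.2×20×10×450, 2.4×16×10×450) = 108 kN/bolt; interior L_c = 64 − 18 = 46, R_n = 172.8 kN/bolt. φR_n = 0.75 × (2×108 + 6×172.8) = 939.6 kN.
Governing: min(448.8, 939.6) = 448.8 kN → bolt shear.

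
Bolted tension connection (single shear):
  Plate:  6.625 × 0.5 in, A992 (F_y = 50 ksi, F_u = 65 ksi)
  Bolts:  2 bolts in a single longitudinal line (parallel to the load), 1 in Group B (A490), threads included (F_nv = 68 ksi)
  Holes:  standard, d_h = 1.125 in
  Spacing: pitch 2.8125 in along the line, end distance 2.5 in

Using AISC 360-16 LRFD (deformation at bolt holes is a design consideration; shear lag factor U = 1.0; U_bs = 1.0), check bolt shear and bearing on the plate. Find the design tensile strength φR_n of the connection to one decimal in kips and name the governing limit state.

80.1 kips (bolt shear governs)

Bolt shear: A_b = π(1)²/4 = 0.7854 in². φR_n = 0.75 × 68 × 0.7854 × 2 × 1 = 80.1 kips.
Bearing (0.5 in plate, F_u = 65 ksi): end bolts L_c = 2.5 − 1.125/2 = 1.9375, R_n = min(1.2×1.9375×0.5×65, 2.4×1×0.5×65) = 75.563 kips/bolt; interior L_c = 2.8125 − 1.125 = 1.6875, R_n = 65.813 kips/bolt. φR_n = 0.75 × (1×75.563 + 1×65.813) = 106.0 kips.
Governing: min(80.1, 106.0) = 80.1 kips → bolt shear.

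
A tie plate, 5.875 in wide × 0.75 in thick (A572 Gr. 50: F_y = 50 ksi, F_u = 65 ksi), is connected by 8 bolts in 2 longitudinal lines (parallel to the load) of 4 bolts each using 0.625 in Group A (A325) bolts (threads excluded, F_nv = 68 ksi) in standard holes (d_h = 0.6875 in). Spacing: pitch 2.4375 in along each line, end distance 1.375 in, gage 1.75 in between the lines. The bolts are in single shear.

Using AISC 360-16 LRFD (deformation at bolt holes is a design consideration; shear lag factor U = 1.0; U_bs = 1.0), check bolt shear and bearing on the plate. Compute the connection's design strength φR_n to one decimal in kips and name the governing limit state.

125.2 kips (bolt shear governs)

Bolt shear: A_b = π(0.625)²/4 = 0.3068 in². φR_n = 0.75 × 68 × 0.3068 × 8 × 1 = 125.2 kips.
Bearing (0.75 in plate, F_u = 65 ksi): end bolts L_c = 1.375 − 0.6875/2 = 1.03125, R_n = min(1.2×1.03125×0.75×65, 2.4×0.625×0.75×65) = 60.328 kips/bolt; interior L_c = 2.4375 − 0.6875 = 1.75, R_n = 73.125 kips/bolt. φR_n = 0.75 × (2×60.328 + 6×73.125) = 419.6 kips.
Governing: min(125.2, 419.6) = 125.2 kips → bolt shear.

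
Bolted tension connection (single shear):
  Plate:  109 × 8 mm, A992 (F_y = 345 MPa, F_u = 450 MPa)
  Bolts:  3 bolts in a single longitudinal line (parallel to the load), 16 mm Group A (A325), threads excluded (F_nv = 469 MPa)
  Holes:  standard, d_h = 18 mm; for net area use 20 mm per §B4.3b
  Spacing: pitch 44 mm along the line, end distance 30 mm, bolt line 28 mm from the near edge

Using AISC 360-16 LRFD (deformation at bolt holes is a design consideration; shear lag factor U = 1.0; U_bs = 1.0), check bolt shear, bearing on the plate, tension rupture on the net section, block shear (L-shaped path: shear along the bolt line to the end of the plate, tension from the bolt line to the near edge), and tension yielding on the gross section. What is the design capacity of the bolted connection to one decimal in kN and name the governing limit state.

Bolt shear: A_b = π(16)²/4 = 201.06 mm². φR_n = 0.75 × 469 × 201.06 × 3 × 1 = 212.2 kN.
Bearing (8 mm plate, F_u = 450 MPa): end bolts L_c = 30 − 18/2 = 21, R_n = min(1.2×21×8×450, 2.4×16×8×450) = 90.72 kN/bolt; interior L_c = 44 − 18 = 26, R_n = 112.32 kN/bolt. φR_n = 0.75 × (1×90.72 + 2×112.32) = 236.5 kN.
Tension rupture (net): A_n = (109 − 1×20)×8 = 712 mm² (U = 1.0, A_e = A_n). φR_n = 0.75 × 450 × 712 = 240.3 kN.
Block shear: shear path 1×[30+2×44] = 1×118 mm, A_gv = 944, A_nv = 1×(118 − 2.5×20)×8 = 544 mm²; tension to near edge: (28 − 0.5×20)×8 = 144 mm². R_n = min(0.6×450×544, 0.6×345×944) + 1.0×450×144 = min(146.88, 195.41) + 64.8 = 211.68 kN. φR_n = 0.75 × 211.68 = 158.8 kN.
Tension yield (gross): A_g = 109×8 = 872 mm². φR_n = 0.90 × 345 × 872 = 270.8 kN.
Governing: min(212.2, 236.5, 240.3, 158.8, 270.8) = 158.8 kN → block shear.

158.8 kN (block shear governs)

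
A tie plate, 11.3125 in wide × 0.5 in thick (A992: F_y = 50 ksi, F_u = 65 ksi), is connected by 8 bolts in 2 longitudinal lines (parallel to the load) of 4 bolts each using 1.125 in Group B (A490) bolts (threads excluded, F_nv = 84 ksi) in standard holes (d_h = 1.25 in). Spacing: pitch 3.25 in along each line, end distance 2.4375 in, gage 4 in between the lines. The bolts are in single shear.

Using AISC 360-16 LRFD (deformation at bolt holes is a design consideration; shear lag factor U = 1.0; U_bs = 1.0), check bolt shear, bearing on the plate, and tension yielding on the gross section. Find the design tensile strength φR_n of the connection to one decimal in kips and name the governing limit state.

254.5 kips (gross-section yield governs)

Bolt shear: A_b = π(1.125)²/4 = 0.99402 in². φR_n = 0.75 × 84 × 0.99402 × 8 × 1 = 501.0 kips.
Bearing (0.5 in plate, F_u = 65 ksi): end bolts L_c = 2.4375 − 1.25/2 = 1.8125, R_n = min(1.2×1.8125×0.5×65, 2.4×1.125×0.5×65) = 70.688 kips/bolt; interior L_c = 3.25 − 1.25 = 2, R_n = 78 kips/bolt. φR_n = 0.75 × (2×70.688 + 6×78) = 457.0 kips.
Tension yield (gross): A_g = 11.3125×0.5 = 5.6563 in². φR_n = 0.90 × 50 × 5.6563 = 254.5 kips.
Governing: min(501.0, 457.0, 254.5) = 254.5 kips → gross-section yield.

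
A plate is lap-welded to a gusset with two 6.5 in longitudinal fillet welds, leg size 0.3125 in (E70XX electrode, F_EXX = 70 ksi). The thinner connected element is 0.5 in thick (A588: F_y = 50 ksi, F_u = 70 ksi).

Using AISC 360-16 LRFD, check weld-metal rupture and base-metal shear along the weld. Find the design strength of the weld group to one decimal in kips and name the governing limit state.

Weld metal: throat = 0.707×0.3125 = 0.22094 in, L = 2×6.5 = 13 in. φR_n = 0.75 × 0.6 × 70 × 0.22094 × 13 = 90.5 kips.
Base metal shear (0.5 in plate): yield φR_n = 1.0×0.6×50×0.5×13 = 195.0 kips; rupture φR_n = 0.75×0.6×70×0.5×13 = 204.8 kips; take 195.0 kips (yield).
Governing: min(90.5, 195.0) = 90.5 kips → weld metal.

90.5 kips (weld metal governs)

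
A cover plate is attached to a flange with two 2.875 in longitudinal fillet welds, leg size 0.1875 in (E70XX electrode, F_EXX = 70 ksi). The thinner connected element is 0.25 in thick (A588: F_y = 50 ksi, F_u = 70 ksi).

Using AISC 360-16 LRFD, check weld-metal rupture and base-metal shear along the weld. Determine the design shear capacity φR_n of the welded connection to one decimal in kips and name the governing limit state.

Weld metal: throat = 0.707×0.1875 = 0.13256 in, L = 2×2.875 = 5.75 in. φR_n = 0.75 × 0.6 × 70 × 0.13256 × 5.75 = 24.0 kips.
Base metal shear (0.25 in plate): yield φR_n = 1.0×0.6×50×0.25×5.75 = 43.1 kips; rupture φR_n = 0.75×0.6×70×0.25×5.75 = 45.3 kips; take 43.1 kips (yield).
Governing: min(24.0, 43.1) = 24.0 kips → weld metal.

24.0 kips (weld metal governs)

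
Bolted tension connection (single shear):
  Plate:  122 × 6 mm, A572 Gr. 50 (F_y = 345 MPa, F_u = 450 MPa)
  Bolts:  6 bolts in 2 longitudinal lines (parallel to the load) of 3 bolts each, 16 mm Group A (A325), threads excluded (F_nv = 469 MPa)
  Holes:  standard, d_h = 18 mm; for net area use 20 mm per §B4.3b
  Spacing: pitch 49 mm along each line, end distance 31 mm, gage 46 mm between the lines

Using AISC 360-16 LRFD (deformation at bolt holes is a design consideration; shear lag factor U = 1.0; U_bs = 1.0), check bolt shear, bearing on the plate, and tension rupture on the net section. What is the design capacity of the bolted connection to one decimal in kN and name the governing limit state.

166.1 kN (net-section rupture governs)

Bolt shear: A_b = π(16)²/4 = 201.06 mm². φR_n = 0.75 × 469 × 201.06 × 6 × 1 = 424.3 kN.
Bearing (6 mm plate, F_u = 450 MPa): end bolts L_c = 31 − 18/2 = 22, R_n = min(1.2×22×6×450, 2.4×16×6×450) = 71.28 kN/bolt; interior L_c = 49 − 18 = 31, R_n = 100.44 kN/bolt. φR_n = 0.75 × (2×71.28 + 4×100.44) = 408.2 kN.
Tension rupture (net): A_n = (122 − 2×20)×6 = 492 mm² (U = 1.0, A_e = A_n). φR_n = 0.75 × 450 × 492 = 166.1 kN.
Governing: min(424.3, 408.2, 166.1) = 166.1 kN → net-section rupture.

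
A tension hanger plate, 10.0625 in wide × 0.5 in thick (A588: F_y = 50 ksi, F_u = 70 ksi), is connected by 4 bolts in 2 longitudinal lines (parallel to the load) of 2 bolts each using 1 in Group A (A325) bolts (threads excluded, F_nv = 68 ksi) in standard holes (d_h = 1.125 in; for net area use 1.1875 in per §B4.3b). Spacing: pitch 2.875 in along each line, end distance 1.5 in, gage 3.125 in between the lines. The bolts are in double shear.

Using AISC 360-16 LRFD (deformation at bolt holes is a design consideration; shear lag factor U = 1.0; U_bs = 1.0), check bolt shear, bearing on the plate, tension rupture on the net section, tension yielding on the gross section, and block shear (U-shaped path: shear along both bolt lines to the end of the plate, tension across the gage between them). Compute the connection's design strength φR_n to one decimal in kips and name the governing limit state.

132.6 kips (block shear governs)

Bolt shear: A_b = π(1)²/4 = 0.7854 in². φR_n = 0.75 × 68 × 0.7854 × 4 × 2 = 320.4 kips.
Bearing (0.5 in plate, F_u = 70 ksi): end bolts L_c = 1.5 − 1.125/2 = 0.9375, R_n = min(1.2×0.9375×0.5×70, 2.4×1×0.5×70) = 39.375 kips/bolt; interior L_c = 2.875 − 1.125 = 1.75, R_n = 73.5 kips/bolt. φR_n = 0.75 × (2×39.375 + 2×73.5) = 169.3 kips.
Tension rupture (net): A_n = (10.0625 − 2×1.1875)×0.5 = 3.8438 in² (U = 1.0, A_e = A_n). φR_n = 0.75 × 70 × 3.8438 = 201.8 kips.
Tension yield (gross): A_g = 10.0625×0.5 = 5.0313 in². φR_n = 0.90 × 50 × 5.0313 = 226.4 kips.
Block shear: shear path 2×[1.5+1×2.875] = 2×4.375 in, A_gv = 4.375, A_nv = 2×(4.375 − 1.5×1.1875)×0.5 = 2.5938 in²; tension across gage: (3.125 − 1×1.1875)×0.5 = 0.96875 in². R_n = min(0.6×70×2.5938, 0.6×50×4.375) + 1.0×70×0.96875 = min(108.94, 131.25) + 67.813 = 176.75 kips. φR_n = 0.75 × 176.75 = 132.6 kips.
Governing: min(320.4, 169.3, 201.8, 226.4, 132.6) = 132.6 kips → block shear.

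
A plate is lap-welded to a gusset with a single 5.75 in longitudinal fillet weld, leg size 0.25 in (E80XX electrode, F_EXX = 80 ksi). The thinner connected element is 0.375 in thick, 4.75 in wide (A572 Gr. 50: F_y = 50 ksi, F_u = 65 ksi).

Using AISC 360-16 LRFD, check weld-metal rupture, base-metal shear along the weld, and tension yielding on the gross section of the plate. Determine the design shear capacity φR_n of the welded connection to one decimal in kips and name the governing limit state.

Weld metal: throat = 0.707×0.25 = 0.17675 in, L = 5.75 in. φR_n = 0.75 × 0.6 × 80 × 0.17675 × 5.75 = 36.6 kips.
Base metal shear (0.375 in plate): yield φR_n = 1.0×0.6×50×0.375×5.75 = 64.7 kips; rupture φR_n = 0.75×0.6×65×0.375×5.75 = 63.1 kips; take 63.1 kips (rupture).
Tension yield (gross): A_g = 4.75×0.375 = 1.7813 in². φR_n = 0.90 × 50 × 1.7813 = 80.2 kips.
Governing: min(36.6, 63.1, 80.2) = 36.6 kips → weld metal.

36.6 kips (weld metal governs)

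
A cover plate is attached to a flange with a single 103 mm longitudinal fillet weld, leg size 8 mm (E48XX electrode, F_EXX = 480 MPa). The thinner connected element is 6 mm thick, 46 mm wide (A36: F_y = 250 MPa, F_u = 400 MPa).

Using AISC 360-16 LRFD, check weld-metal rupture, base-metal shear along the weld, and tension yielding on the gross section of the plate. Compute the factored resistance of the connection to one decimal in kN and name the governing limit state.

Weld metal: throat = 0.707×8 = 5.656 mm, L = 103 mm. φR_n = 0.75 × 0.6 × 480 × 5.656 × 103 = 125.8 kN.
Base metal shear (6 mm plate): yield φR_n = 1.0×0.6×250×6×103 = 92.7 kN; rupture φR_n = 0.75×0.6×400×6×103 = 111.2 kN; take 92.7 kN (yield).
Tension yield (gross): A_g = 46×6 = 276 mm². φR_n = 0.90 × 250 × 276 = 62.1 kN.
Governing: min(125.8, 92.7, 62.1) = 62.1 kN → gross-section yield.

62.1 kN (gross-section yield governs)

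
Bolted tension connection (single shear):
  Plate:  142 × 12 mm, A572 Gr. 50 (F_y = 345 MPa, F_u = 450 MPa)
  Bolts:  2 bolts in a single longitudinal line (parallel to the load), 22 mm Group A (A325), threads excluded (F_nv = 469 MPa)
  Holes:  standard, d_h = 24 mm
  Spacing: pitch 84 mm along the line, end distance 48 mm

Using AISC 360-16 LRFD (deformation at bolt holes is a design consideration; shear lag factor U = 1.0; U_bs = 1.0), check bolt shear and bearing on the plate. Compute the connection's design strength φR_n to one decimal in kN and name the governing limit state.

Bolt shear: A_b = π(22)²/4 = 380.13 mm². φR_n = 0.75 × 469 × 380.13 × 2 × 1 = 267.4 kN.
Bearing (12 mm plate, F_u = 450 MPa): end bolts L_c = 48 − 24/2 = 36, R_n = min(1.2×36×12×450, 2.4×22×12×450) = 233.28 kN/bolt; interior L_c = 84 − 24 = 60, R_n = 285.12 kN/bolt. φR_n = 0.75 × (1×233.28 + 1×285.12) = 388.8 kN.
Governing: min(267.4, 388.8) = 267.4 kN → bolt shear.

267.4 kN (bolt shear governs)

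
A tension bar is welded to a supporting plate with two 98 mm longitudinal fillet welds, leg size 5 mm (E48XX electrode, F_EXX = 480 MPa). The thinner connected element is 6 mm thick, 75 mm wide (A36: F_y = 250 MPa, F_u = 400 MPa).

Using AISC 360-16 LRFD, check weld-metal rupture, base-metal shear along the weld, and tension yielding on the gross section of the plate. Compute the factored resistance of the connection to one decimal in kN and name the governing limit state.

Weld metal: throat = 0.707×5 = 3.535 mm, L = 2×98 = 196 mm. φR_n = 0.75 × 0.6 × 480 × 3.535 × 196 = 149.7 kN.
Base metal shear (6 mm plate): yield φR_n = 1.0×0.6×250×6×196 = 176.4 kN; rupture φR_n = 0.75×0.6×400×6×196 = 211.7 kN; take 176.4 kN (yield).
Tension yield (gross): A_g = 75×6 = 450 mm². φR_n = 0.90 × 250 × 450 = 101.3 kN.
Governing: min(149.7, 176.4, 101.3) = 101.3 kN → gross-section yield.

101.3 kN (gross-section yield governs)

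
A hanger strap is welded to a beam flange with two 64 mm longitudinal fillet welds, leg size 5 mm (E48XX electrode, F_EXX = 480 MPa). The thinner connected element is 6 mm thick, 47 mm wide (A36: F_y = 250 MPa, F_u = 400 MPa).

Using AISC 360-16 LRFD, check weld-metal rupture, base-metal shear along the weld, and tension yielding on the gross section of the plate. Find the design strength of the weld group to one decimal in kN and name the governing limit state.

Weld metal: throat = 0.707×5 = 3.535 mm, L = 2×64 = 128 mm. φR_n = 0.75 × 0.6 × 480 × 3.535 × 128 = 97.7 kN.
Base metal shear (6 mm plate): yield φR_n = 1.0×0.6×250×6×128 = 115.2 kN; rupture φR_n = 0.75×0.6×400×6×128 = 138.2 kN; take 115.2 kN (yield).
Tension yield (gross): A_g = 47×6 = 282 mm². φR_n = 0.90 × 250 × 282 = 63.5 kN.
Governing: min(97.7, 115.2, 63.5) = 63.5 kN → gross-section yield.

63.5 kN (gross-section yield governs)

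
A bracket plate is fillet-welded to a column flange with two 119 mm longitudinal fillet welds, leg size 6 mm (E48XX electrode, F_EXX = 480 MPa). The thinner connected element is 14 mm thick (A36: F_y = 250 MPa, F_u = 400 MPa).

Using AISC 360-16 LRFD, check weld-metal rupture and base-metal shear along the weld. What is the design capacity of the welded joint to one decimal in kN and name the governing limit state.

218.1 kN (weld metal governs)

Weld metal: throat = 0.707×6 = 4.242 mm, L = 2×119 = 238 mm. φR_n = 0.75 × 0.6 × 480 × 4.242 × 238 = 218.1 kN.
Base metal shear (14 mm plate): yield φR_n = 1.0×0.6×250×14×238 = 499.8 kN; rupture φR_n = 0.75×0.6×400×14×238 = 599.8 kN; take 499.8 kN (yield).
Governing: min(218.1, 499.8) = 218.1 kN → weld metal.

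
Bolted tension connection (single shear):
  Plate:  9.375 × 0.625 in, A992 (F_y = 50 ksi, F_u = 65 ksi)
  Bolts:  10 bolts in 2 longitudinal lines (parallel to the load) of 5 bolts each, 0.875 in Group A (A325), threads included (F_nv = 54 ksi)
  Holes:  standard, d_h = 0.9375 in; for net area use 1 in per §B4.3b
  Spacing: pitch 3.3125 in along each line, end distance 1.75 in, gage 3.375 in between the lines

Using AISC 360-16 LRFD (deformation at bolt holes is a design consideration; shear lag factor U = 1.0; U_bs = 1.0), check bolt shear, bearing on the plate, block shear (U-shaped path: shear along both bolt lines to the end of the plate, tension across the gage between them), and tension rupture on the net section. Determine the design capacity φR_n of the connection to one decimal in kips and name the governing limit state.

Bolt shear: A_b = π(0.875)²/4 = 0.60132 in². φR_n = 0.75 × 54 × 0.60132 × 10 × 1 = 243.5 kips.
Bearing (0.625 in plate, F_u = 65 ksi): end bolts L_c = 1.75 − 0.9375/2 = 1.28125, R_n = min(1.2×1.28125×0.625×65, 2.4×0.875×0.625×65) = 62.461 kips/bolt; interior L_c = 3.3125 − 0.9375 = 2.375, R_n = 85.313 kips/bolt. φR_n = 0.75 × (2×62.461 + 8×85.313) = 605.6 kips.
Block shear: shear path 2×[1.75+4×3.3125] = 2×15 in, A_gv = 18.75, A_nv = 2×(15 − 4.5×1)×0.625 = 13.125 in²; tension across gage: (3.375 − 1×1)×0.625 = 1.4844 in². R_n = min(0.6×65×13.125, 0.6×50×18.75) + 1.0×65×1.4844 = min(511.88, 562.5) + 96.486 = 608.37 kips. φR_n = 0.75 × 608.37 = 456.3 kips.
Tension rupture (net): A_n = (9.375 − 2×1)×0.625 = 4.6094 in² (U = 1.0, A_e = A_n). φR_n = 0.75 × 65 × 4.6094 = 224.7 kips.
Governing: min(243.5, 605.6, 456.3, 224.7) = 224.7 kips → net-section rupture.

224.7 kips (net-section rupture governs)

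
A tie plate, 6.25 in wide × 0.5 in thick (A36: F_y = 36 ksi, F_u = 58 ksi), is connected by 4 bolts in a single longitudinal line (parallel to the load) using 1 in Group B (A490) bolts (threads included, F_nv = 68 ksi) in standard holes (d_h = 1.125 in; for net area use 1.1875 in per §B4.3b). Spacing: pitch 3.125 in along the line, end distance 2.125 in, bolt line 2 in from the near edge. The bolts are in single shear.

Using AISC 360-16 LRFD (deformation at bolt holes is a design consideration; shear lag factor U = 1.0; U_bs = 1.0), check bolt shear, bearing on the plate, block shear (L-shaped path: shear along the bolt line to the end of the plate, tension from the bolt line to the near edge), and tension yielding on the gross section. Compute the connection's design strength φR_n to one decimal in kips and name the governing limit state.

101.3 kips (gross-section yield governs)

Bolt shear: A_b = π(1)²/4 = 0.7854 in². φR_n = 0.75 × 68 × 0.7854 × 4 × 1 = 160.2 kips.
Bearing (0.5 in plate, F_u = 58 ksi): end bolts L_c = 2.125 − 1.125/2 = 1.5625, R_n = min(1.2×1.5625×0.5×58, 2.4×1×0.5×58) = 54.375 kips/bolt; interior L_c = 3.125 − 1.125 = 2, R_n = 69.6 kips/bolt. φR_n = 0.75 × (1×54.375 + 3×69.6) = 197.4 kips.
Block shear: shear path 1×[2.125+3×3.125] = 1×11.5 in, A_gv = 5.75, A_nv = 1×(11.5 − 3.5×1.1875)×0.5 = 3.6719 in²; tension to near edge: (2 − 0.5×1.1875)×0.5 = 0.70313 in². R_n = min(0.6×58×3.6719, 0.6×36×5.75) + 1.0×58×0.70313 = min(127.78, 124.2) + 40.782 = 164.98 kips. φR_n = 0.75 × 164.98 = 123.7 kips.
Tension yield (gross): A_g = 6.25×0.5 = 3.125 in². φR_n = 0.90 × 36 × 3.125 = 101.3 kips.
Governing: min(160.2, 197.4, 123.7, 101.3) = 101.3 kips → gross-section yield.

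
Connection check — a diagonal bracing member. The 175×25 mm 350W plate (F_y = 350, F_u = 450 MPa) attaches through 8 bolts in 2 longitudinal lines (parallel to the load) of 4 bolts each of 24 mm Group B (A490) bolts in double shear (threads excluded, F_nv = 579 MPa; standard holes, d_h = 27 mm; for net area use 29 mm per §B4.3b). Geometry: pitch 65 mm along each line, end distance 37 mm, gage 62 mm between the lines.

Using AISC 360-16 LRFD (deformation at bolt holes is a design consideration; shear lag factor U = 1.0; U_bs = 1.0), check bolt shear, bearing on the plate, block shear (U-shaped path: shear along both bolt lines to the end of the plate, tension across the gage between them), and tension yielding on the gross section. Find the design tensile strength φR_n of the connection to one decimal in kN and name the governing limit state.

1378.1 kN (gross-section yield governs)

Bolt shear: A_b = π(24)²/4 = 452.39 mm². φR_n = 0.75 × 579 × 452.39 × 8 × 2 = 3143.2 kN.
Bearing (25 mm plate, F_u = 450 MPa): end bolts L_c = 37 − 27/2 = 23.5, R_n = min(1.2×23.5×25×450, 2.4×24×25×450) = 317.25 kN/bolt; interior L_c = 65 − 27 = 38, R_n = 513 kN/bolt. φR_n = 0.75 × (2×317.25 + 6×513) = 2784.4 kN.
Block shear: shear path 2×[37+3×65] = 2×232 mm, A_gv = 11600, A_nv = 2×(232 − 3.5×29)×25 = 6525 mm²; tension across gage: (62 − 1×29)×25 = 825 mm². R_n = min(0.6×450×6525, 0.6×350×11600) + 1.0×450×825 = min(1761.8, 2436) + 371.25 = 2133.1 kN. φR_n = 0.75 × 2133.1 = 1599.8 kN.
Tension yield (gross): A_g = 175×25 = 4375 mm². φR_n = 0.90 × 350 × 4375 = 1378.1 kN.
Governing: min(3143.2, 2784.4, 1599.8, 1378.1) = 1378.1 kN → gross-section yield.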